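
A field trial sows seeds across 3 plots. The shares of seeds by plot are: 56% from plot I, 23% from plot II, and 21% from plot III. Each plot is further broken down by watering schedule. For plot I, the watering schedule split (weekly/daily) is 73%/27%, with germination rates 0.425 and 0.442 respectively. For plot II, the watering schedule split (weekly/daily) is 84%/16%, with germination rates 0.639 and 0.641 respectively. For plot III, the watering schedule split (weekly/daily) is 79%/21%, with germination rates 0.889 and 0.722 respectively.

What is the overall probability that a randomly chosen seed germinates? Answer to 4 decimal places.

P(G|I) = 0.73·0.425 + 0.27·0.442 = 0.31025 + 0.11934 = 0.42959
P(G|II) = 0.84·0.639 + 0.16·0.641 = 0.53676 + 0.10256 = 0.63932
P(G|III) = 0.79·0.889 + 0.21·0.722 = 0.70231 + 0.15162 = 0.85393
Then overall,
P(G) = 0.56·0.42959 + 0.23·0.63932 + 0.21·0.85393
      = 0.2405704 + 0.1470436 + 0.1793253 = 0.5669393

0.5669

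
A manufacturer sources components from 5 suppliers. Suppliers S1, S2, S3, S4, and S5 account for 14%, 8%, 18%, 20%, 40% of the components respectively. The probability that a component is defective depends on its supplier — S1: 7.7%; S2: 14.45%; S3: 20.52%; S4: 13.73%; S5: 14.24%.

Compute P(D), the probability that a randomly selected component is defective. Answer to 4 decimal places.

P(D) ≈ 0.1437

P(D) = P(D|S1)·P(S1) + P(D|S2)·P(S2) + P(D|S3)·P(S3) + P(D|S4)·P(S4) + P(D|S5)·P(S5)
      = 0.077·0.14 + 0.1445·0.08 + 0.2052·0.18 + 0.1373·0.2 + 0.1424·0.4
      = 0.01078 + 0.01156 + 0.036936 + 0.02746 + 0.05696 = 0.143696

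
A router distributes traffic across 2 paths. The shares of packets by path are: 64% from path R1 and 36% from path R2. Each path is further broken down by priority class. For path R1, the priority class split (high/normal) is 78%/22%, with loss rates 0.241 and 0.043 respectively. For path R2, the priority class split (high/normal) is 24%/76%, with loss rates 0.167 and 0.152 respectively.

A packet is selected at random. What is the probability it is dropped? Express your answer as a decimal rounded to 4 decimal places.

P(L|R1) = 0.78·0.241 + 0.22·0.043 = 0.18798 + 0.00946 = 0.19744
P(L|R2) = 0.24·0.167 + 0.76·0.152 = 0.04008 + 0.11552 = 0.1556
Then overall,
P(L) = 0.64·0.19744 + 0.36·0.1556
      = 0.1263616 + 0.056016 = 0.1823776

0.1824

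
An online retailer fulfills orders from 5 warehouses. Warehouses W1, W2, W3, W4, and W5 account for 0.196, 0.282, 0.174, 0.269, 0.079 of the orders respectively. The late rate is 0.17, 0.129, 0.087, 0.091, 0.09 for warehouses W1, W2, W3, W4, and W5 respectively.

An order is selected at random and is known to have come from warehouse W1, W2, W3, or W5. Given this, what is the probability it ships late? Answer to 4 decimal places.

Let S = {W1, W2, W3, W5}.
P(S) = 0.196 + 0.282 + 0.174 + 0.079 = 0.731.
P(L ∩ S) = 0.17·0.196 + 0.129·0.282 + 0.087·0.174 + 0.09·0.079 = 0.03332 + 0.036378 + 0.015138 + 0.00711 = 0.091946.
P(L | S) = 0.091946 / 0.731 = 0.125781…

P(L|S) ≈ 0.1258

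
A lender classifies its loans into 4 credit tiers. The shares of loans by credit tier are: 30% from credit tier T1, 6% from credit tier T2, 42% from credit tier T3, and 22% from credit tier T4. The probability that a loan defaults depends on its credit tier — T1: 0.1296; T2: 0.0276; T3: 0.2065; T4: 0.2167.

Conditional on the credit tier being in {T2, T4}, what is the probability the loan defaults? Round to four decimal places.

P(D|S) ≈ 0.1762

Let S = {T2, T4}.
P(S) = 0.06 + 0.22 = 0.28.
P(D ∩ S) = 0.0276·0.06 + 0.2167·0.22 = 0.001656 + 0.047674 = 0.04933.
P(D | S) = 0.04933 / 0.28 = 0.176179…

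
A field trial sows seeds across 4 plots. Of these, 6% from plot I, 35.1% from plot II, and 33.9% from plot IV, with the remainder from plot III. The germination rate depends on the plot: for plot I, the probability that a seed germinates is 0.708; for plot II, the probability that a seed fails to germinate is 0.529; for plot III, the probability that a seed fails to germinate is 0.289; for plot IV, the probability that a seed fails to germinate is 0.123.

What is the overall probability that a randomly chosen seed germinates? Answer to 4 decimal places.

P(III) = 1 − (0.06 + 0.351 + 0.339) = 0.25.
P(G|II) = 1 − 0.529 = 0.471.
P(G|III) = 1 − 0.289 = 0.711.
P(G|IV) = 1 − 0.123 = 0.877.
P(G) = P(G|I)·P(I) + P(G|II)·P(II) + P(G|III)·P(III) + P(G|IV)·P(IV)
      = 0.708·0.06 + 0.471·0.351 + 0.711·0.25 + 0.877·0.339
      = 0.04248 + 0.165321 + 0.17775 + 0.297303 = 0.682854

0.6829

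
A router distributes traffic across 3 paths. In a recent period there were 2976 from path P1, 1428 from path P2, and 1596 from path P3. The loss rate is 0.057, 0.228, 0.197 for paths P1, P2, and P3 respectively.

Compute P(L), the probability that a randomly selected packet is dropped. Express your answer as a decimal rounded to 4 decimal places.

Total: 2976 + 1428 + 1596 = 6000.
P(P1) = 2976/6000 = 0.496. P(P2) = 1428/6000 = 0.238. P(P3) = 1596/6000 = 0.266.
Summing over the partition,
P(L) = P(L|P1)·P(P1) + P(L|P2)·P(P2) + P(L|P3)·P(P3)
      = 0.057·0.496 + 0.228·0.238 + 0.197·0.266
      = 0.028272 + 0.054264 + 0.052402 = 0.134938

P(L) ≈ 0.1349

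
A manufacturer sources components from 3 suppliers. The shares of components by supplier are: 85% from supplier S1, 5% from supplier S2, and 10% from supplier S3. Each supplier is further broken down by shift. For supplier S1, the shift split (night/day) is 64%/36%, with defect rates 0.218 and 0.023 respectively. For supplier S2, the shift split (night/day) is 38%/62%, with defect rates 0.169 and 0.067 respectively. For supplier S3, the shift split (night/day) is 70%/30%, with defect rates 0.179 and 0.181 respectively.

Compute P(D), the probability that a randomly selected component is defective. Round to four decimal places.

P(D|S1) = 0.64·0.218 + 0.36·0.023 = 0.13952 + 0.00828 = 0.1478
P(D|S2) = 0.38·0.169 + 0.62·0.067 = 0.06422 + 0.04154 = 0.10576
P(D|S3) = 0.7·0.179 + 0.3·0.181 = 0.1253 + 0.0543 = 0.1796
Then overall,
P(D) = 0.85·0.1478 + 0.05·0.10576 + 0.1·0.1796
      = 0.12563 + 0.005288 + 0.01796 = 0.148878

P(D) ≈ 0.1489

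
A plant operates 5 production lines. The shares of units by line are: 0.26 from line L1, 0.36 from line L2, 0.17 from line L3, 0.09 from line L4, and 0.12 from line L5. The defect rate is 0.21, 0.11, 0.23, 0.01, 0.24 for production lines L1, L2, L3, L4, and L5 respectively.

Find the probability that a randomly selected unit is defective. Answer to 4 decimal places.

P(D) = P(D|L1)·P(L1) + P(D|L2)·P(L2) + P(D|L3)·P(L3) + P(D|L4)·P(L4) + P(D|L5)·P(L5)
      = 0.21·0.26 + 0.11·0.36 + 0.23·0.17 + 0.01·0.09 + 0.24·0.12
      = 0.0546 + 0.0396 + 0.0391 + 0.0009 + 0.0288 = 0.163

0.1630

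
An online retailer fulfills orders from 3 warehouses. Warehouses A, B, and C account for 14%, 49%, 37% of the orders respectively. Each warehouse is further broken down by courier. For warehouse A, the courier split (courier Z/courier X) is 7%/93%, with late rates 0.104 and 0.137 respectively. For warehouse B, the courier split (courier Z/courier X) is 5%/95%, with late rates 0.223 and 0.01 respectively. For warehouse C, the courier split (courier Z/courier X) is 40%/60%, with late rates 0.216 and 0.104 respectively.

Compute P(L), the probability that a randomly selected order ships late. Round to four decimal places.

P(L|A) = 0.07·0.104 + 0.93·0.137 = 0.00728 + 0.12741 = 0.13469
P(L|B) = 0.05·0.223 + 0.95·0.01 = 0.01115 + 0.0095 = 0.02065
P(L|C) = 0.4·0.216 + 0.6·0.104 = 0.0864 + 0.0624 = 0.1488
By total probability over the outer partition,
P(L) = 0.14·0.13469 + 0.49·0.02065 + 0.37·0.1488
      = 0.0188566 + 0.0101185 + 0.055056 = 0.0840311

0.0840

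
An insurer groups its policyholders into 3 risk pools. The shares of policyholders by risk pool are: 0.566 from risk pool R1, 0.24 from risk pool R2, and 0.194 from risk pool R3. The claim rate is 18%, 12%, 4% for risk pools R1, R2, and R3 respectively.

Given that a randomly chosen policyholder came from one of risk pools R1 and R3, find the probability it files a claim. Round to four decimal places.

0.1443

Let S = {R1, R3}.
P(S) = 0.566 + 0.194 = 0.76.
P(C ∩ S) = 0.18·0.566 + 0.04·0.194 = 0.10188 + 0.00776 = 0.10964.
P(C | S) = 0.10964 / 0.76 = 0.144263…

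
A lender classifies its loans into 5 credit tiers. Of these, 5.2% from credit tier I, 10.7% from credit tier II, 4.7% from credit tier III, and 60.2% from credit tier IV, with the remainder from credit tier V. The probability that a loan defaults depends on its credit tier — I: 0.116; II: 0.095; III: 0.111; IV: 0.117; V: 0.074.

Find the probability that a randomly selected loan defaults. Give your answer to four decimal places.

P(V) = 1 − (0.052 + 0.107 + 0.047 + 0.602) = 0.192.
By the law of total probability,
P(D) = P(D|I)·P(I) + P(D|II)·P(II) + P(D|III)·P(III) + P(D|IV)·P(IV) + P(D|V)·P(V)
      = 0.116·0.052 + 0.095·0.107 + 0.111·0.047 + 0.117·0.602 + 0.074·0.192
      = 0.006032 + 0.010165 + 0.005217 + 0.070434 + 0.014208 = 0.106056

0.1061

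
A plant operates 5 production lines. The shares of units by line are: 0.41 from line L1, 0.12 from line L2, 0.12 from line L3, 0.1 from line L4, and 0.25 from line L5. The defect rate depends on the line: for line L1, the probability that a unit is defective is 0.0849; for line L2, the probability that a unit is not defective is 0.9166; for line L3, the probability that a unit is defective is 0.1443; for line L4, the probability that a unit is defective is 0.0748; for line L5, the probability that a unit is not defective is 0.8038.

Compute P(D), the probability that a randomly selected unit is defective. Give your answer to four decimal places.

P(D|L2) = 1 − 0.9166 = 0.0834.
P(D|L5) = 1 − 0.8038 = 0.1962.
By the law of total probability,
P(D) = P(D|L1)·P(L1) + P(D|L2)·P(L2) + P(D|L3)·P(L3) + P(D|L4)·P(L4) + P(D|L5)·P(L5)
      = 0.0849·0.41 + 0.0834·0.12 + 0.1443·0.12 + 0.0748·0.1 + 0.1962·0.25
      = 0.034809 + 0.010008 + 0.017316 + 0.00748 + 0.04905 = 0.118663

P(D) ≈ 0.1187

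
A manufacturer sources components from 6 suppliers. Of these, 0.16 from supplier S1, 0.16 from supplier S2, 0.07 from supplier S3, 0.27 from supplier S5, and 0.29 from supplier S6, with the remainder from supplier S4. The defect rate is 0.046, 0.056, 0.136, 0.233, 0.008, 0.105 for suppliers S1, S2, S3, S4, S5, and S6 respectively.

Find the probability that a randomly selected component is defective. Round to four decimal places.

0.0701

P(S4) = 1 − (0.16 + 0.16 + 0.07 + 0.27 + 0.29) = 0.05.
P(D) = P(D|S1)·P(S1) + P(D|S2)·P(S2) + P(D|S3)·P(S3) + P(D|S4)·P(S4) + P(D|S5)·P(S5) + P(D|S6)·P(S6)
      = 0.046·0.16 + 0.056·0.16 + 0.136·0.07 + 0.233·0.05 + 0.008·0.27 + 0.105·0.29
      = 0.00736 + 0.00896 + 0.00952 + 0.01165 + 0.00216 + 0.03045 = 0.0701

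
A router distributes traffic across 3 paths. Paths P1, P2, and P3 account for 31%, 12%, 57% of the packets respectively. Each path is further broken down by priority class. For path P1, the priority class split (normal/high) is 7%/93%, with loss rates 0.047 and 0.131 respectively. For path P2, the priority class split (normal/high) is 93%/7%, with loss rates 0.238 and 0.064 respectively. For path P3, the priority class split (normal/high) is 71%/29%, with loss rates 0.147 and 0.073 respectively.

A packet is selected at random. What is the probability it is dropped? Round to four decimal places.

0.1374

P(L|P1) = 0.07·0.047 + 0.93·0.131 = 0.00329 + 0.12183 = 0.12512
P(L|P2) = 0.93·0.238 + 0.07·0.064 = 0.22134 + 0.00448 = 0.22582
P(L|P3) = 0.71·0.147 + 0.29·0.073 = 0.10437 + 0.02117 = 0.12554
Then overall,
P(L) = 0.31·0.12512 + 0.12·0.22582 + 0.57·0.12554
      = 0.0387872 + 0.0270984 + 0.0715578 = 0.1374434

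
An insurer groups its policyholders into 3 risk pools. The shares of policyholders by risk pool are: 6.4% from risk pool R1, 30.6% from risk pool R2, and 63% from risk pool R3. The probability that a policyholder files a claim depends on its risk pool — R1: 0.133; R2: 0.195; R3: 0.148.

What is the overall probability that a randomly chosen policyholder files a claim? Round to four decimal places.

Summing over the partition,
P(C) = P(C|R1)·P(R1) + P(C|R2)·P(R2) + P(C|R3)·P(R3)
      = 0.133·0.064 + 0.195·0.306 + 0.148·0.63
      = 0.008512 + 0.05967 + 0.09324 = 0.161422

0.1614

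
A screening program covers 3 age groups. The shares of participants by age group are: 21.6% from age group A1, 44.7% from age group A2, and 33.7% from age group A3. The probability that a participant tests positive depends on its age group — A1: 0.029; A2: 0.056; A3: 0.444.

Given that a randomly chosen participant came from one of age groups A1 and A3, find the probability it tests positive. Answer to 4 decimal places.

0.2819

Let S = {A1, A3}.
P(S) = 0.216 + 0.337 = 0.553.
P(T ∩ S) = 0.029·0.216 + 0.444·0.337 = 0.006264 + 0.149628 = 0.155892.
P(T | S) = 0.155892 / 0.553 = 0.281902…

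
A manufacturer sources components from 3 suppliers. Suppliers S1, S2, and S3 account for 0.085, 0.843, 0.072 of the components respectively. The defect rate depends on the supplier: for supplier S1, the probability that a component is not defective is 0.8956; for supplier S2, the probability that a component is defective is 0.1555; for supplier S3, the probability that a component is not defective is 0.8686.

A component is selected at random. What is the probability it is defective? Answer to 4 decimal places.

P(D) ≈ 0.1494

P(D|S1) = 1 − 0.8956 = 0.1044.
P(D|S3) = 1 − 0.8686 = 0.1314.
P(D) = P(D|S1)·P(S1) + P(D|S2)·P(S2) + P(D|S3)·P(S3)
      = 0.1044·0.085 + 0.1555·0.843 + 0.1314·0.072
      = 0.008874 + 0.1310865 + 0.0094608 = 0.1494213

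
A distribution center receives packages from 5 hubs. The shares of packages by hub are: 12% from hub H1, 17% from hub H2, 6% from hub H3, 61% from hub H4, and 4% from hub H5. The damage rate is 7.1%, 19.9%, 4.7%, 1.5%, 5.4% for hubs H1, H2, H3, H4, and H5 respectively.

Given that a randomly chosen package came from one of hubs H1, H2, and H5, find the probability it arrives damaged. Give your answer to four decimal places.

0.1349

Let S = {H1, H2, H5}.
P(S) = 0.12 + 0.17 + 0.04 = 0.33.
P(D ∩ S) = 0.071·0.12 + 0.199·0.17 + 0.054·0.04 = 0.00852 + 0.03383 + 0.00216 = 0.04451.
P(D | S) = 0.04451 / 0.33 = 0.134879…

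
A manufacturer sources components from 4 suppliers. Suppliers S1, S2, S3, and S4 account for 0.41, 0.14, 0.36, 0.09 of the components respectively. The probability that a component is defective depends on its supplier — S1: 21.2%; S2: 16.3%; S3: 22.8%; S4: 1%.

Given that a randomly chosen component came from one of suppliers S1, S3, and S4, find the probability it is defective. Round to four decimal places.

P(D|S) ≈ 0.1976

Let S = {S1, S3, S4}.
P(S) = 0.41 + 0.36 + 0.09 = 0.86.
P(D ∩ S) = 0.212·0.41 + 0.228·0.36 + 0.01·0.09 = 0.08692 + 0.08208 + 0.0009 = 0.1699.
P(D | S) = 0.1699 / 0.86 = 0.197558…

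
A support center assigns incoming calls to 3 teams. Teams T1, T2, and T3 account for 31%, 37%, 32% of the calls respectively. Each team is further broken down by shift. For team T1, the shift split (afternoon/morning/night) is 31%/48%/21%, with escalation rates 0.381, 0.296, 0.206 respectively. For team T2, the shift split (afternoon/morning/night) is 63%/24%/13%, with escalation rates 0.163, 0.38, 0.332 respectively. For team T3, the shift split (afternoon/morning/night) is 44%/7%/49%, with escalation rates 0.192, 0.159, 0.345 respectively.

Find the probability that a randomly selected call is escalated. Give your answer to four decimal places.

P(E) ≈ 0.2665

P(E|T1) = 0.31·0.381 + 0.48·0.296 + 0.21·0.206 = 0.11811 + 0.14208 + 0.04326 = 0.30345
P(E|T2) = 0.63·0.163 + 0.24·0.38 + 0.13·0.332 = 0.10269 + 0.0912 + 0.04316 = 0.23705
P(E|T3) = 0.44·0.192 + 0.07·0.159 + 0.49·0.345 = 0.08448 + 0.01113 + 0.16905 = 0.26466
By total probability over the outer partition,
P(E) = 0.31·0.30345 + 0.37·0.23705 + 0.32·0.26466
      = 0.0940695 + 0.0877085 + 0.0846912 = 0.2664692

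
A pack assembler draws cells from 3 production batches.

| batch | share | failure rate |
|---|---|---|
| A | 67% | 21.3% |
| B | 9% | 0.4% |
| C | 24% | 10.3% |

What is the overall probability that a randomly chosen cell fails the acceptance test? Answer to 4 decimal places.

P(F) ≈ 0.1678

By the law of total probability,
P(F) = P(F|A)·P(A) + P(F|B)·P(B) + P(F|C)·P(C)
      = 0.213·0.67 + 0.004·0.09 + 0.103·0.24
      = 0.14271 + 0.00036 + 0.02472 = 0.16779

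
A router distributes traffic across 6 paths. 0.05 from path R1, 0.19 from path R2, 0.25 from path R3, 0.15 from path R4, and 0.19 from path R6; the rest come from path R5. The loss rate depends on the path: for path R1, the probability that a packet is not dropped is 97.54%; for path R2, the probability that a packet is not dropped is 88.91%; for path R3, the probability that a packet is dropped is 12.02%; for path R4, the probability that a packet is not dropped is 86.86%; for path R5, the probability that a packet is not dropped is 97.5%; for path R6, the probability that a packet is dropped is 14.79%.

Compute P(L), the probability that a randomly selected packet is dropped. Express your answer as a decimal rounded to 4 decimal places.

P(R5) = 1 − (0.05 + 0.19 + 0.25 + 0.15 + 0.19) = 0.17.
P(L|R1) = 1 − 0.9754 = 0.0246.
P(L|R2) = 1 − 0.8891 = 0.1109.
P(L|R4) = 1 − 0.8686 = 0.1314.
P(L|R5) = 1 − 0.975 = 0.025.
P(L) = P(L|R1)·P(R1) + P(L|R2)·P(R2) + P(L|R3)·P(R3) + P(L|R4)·P(R4) + P(L|R5)·P(R5) + P(L|R6)·P(R6)
      = 0.0246·0.05 + 0.1109·0.19 + 0.1202·0.25 + 0.1314·0.15 + 0.025·0.17 + 0.1479·0.19
      = 0.00123 + 0.021071 + 0.03005 + 0.01971 + 0.00425 + 0.028101 = 0.104412

P(L) ≈ 0.1044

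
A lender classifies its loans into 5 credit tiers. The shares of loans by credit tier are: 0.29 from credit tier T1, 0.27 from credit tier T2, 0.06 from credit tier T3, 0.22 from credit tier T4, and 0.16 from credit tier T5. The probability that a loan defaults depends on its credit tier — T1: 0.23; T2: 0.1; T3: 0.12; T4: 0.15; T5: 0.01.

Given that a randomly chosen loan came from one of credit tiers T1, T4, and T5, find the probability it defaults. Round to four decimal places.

Let S = {T1, T4, T5}.
P(S) = 0.29 + 0.22 + 0.16 = 0.67.
P(D ∩ S) = 0.23·0.29 + 0.15·0.22 + 0.01·0.16 = 0.0667 + 0.033 + 0.0016 = 0.1013.
P(D | S) = 0.1013 / 0.67 = 0.151194…

P(D|S) ≈ 0.1512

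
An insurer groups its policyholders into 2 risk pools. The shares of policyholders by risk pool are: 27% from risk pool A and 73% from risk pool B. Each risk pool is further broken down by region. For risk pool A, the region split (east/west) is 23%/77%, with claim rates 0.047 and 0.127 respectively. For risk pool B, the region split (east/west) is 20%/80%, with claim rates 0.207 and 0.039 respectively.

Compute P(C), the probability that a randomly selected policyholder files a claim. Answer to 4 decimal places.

0.0823

P(C|A) = 0.23·0.047 + 0.77·0.127 = 0.01081 + 0.09779 = 0.1086
P(C|B) = 0.2·0.207 + 0.8·0.039 = 0.0414 + 0.0312 = 0.0726
By total probability over the outer partition,
P(C) = 0.27·0.1086 + 0.73·0.0726
      = 0.029322 + 0.052998 = 0.08232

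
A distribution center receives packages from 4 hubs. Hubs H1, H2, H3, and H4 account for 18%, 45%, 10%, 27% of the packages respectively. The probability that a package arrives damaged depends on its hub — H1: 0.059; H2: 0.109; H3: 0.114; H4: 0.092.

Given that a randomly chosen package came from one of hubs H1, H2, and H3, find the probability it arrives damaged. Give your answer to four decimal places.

P(D|S) ≈ 0.0974

Let S = {H1, H2, H3}.
P(S) = 0.18 + 0.45 + 0.1 = 0.73.
P(D ∩ S) = 0.059·0.18 + 0.109·0.45 + 0.114·0.1 = 0.01062 + 0.04905 + 0.0114 = 0.07107.
P(D | S) = 0.07107 / 0.73 = 0.097356…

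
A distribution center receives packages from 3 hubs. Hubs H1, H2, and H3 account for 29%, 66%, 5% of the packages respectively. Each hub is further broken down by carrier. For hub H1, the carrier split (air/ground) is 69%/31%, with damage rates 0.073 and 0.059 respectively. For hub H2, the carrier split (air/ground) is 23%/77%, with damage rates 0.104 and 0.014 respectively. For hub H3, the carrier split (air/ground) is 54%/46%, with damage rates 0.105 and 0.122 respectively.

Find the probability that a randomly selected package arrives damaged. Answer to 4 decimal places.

0.0485

P(D|H1) = 0.69·0.073 + 0.31·0.059 = 0.05037 + 0.01829 = 0.06866
P(D|H2) = 0.23·0.104 + 0.77·0.014 = 0.02392 + 0.01078 = 0.0347
P(D|H3) = 0.54·0.105 + 0.46·0.122 = 0.0567 + 0.05612 = 0.11282
By total probability over the outer partition,
P(D) = 0.29·0.06866 + 0.66·0.0347 + 0.05·0.11282
      = 0.0199114 + 0.022902 + 0.005641 = 0.0484544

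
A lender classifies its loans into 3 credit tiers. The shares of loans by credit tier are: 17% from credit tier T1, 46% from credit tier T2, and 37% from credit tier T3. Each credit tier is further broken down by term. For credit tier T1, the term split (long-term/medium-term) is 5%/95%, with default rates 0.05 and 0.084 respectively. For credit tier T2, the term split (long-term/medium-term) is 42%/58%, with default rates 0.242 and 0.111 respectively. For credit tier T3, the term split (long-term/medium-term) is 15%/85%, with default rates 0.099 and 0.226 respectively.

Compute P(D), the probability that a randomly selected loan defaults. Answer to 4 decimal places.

P(D) ≈ 0.1669

P(D|T1) = 0.05·0.05 + 0.95·0.084 = 0.0025 + 0.0798 = 0.0823
P(D|T2) = 0.42·0.242 + 0.58·0.111 = 0.10164 + 0.06438 = 0.16602
P(D|T3) = 0.15·0.099 + 0.85·0.226 = 0.01485 + 0.1921 = 0.20695
By total probability over the outer partition,
P(D) = 0.17·0.0823 + 0.46·0.16602 + 0.37·0.20695
      = 0.013991 + 0.0763692 + 0.0765715 = 0.1669317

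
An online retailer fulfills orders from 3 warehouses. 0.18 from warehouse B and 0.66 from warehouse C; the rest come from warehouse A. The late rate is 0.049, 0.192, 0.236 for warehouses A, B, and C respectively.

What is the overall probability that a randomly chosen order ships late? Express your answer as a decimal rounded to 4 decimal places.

P(A) = 1 − (0.18 + 0.66) = 0.16.
P(L) = P(L|A)·P(A) + P(L|B)·P(B) + P(L|C)·P(C)
      = 0.049·0.16 + 0.192·0.18 + 0.236·0.66
      = 0.00784 + 0.03456 + 0.15576 = 0.19816

P(L) ≈ 0.1982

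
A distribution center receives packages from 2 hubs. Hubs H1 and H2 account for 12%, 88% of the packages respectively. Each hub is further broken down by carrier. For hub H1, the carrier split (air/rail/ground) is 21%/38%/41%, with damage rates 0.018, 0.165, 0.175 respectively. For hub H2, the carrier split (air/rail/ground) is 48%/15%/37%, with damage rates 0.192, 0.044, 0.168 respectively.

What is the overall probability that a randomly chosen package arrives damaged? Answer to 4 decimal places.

0.1582

P(D|H1) = 0.21·0.018 + 0.38·0.165 + 0.41·0.175 = 0.00378 + 0.0627 + 0.07175 = 0.13823
P(D|H2) = 0.48·0.192 + 0.15·0.044 + 0.37·0.168 = 0.09216 + 0.0066 + 0.06216 = 0.16092
By total probability over the outer partition,
P(D) = 0.12·0.13823 + 0.88·0.16092
      = 0.0165876 + 0.1416096 = 0.1581972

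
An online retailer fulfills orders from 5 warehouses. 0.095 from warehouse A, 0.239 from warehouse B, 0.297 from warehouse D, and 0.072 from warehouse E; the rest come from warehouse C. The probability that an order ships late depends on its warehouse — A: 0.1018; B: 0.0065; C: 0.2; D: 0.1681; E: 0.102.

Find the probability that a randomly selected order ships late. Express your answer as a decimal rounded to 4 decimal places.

P(C) = 1 − (0.095 + 0.239 + 0.297 + 0.072) = 0.297.
P(L) = P(L|A)·P(A) + P(L|B)·P(B) + P(L|C)·P(C) + P(L|D)·P(D) + P(L|E)·P(E)
      = 0.1018·0.095 + 0.0065·0.239 + 0.2·0.297 + 0.1681·0.297 + 0.102·0.072
      = 0.009671 + 0.0015535 + 0.0594 + 0.0499257 + 0.007344 = 0.1278942

0.1279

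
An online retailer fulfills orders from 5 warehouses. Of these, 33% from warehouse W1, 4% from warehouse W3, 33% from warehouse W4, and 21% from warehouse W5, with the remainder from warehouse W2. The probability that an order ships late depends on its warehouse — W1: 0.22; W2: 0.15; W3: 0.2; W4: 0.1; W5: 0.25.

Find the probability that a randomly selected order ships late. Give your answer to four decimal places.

P(W2) = 1 − (0.33 + 0.04 + 0.33 + 0.21) = 0.09.
Using total probability over the partition,
P(L) = P(L|W1)·P(W1) + P(L|W2)·P(W2) + P(L|W3)·P(W3) + P(L|W4)·P(W4) + P(L|W5)·P(W5)
      = 0.22·0.33 + 0.15·0.09 + 0.2·0.04 + 0.1·0.33 + 0.25·0.21
      = 0.0726 + 0.0135 + 0.008 + 0.033 + 0.0525 = 0.1796

P(L) ≈ 0.1796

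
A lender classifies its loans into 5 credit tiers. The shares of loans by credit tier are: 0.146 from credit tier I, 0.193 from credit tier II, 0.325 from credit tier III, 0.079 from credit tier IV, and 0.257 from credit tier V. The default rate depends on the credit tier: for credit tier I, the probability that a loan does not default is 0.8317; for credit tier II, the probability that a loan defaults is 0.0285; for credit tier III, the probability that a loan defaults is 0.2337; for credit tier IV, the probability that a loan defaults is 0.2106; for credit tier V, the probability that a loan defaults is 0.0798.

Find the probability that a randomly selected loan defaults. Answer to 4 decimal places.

P(D|I) = 1 − 0.8317 = 0.1683.
P(D) = P(D|I)·P(I) + P(D|II)·P(II) + P(D|III)·P(III) + P(D|IV)·P(IV) + P(D|V)·P(V)
      = 0.1683·0.146 + 0.0285·0.193 + 0.2337·0.325 + 0.2106·0.079 + 0.0798·0.257
      = 0.0245718 + 0.0055005 + 0.0759525 + 0.0166374 + 0.0205086 = 0.1431708

0.1432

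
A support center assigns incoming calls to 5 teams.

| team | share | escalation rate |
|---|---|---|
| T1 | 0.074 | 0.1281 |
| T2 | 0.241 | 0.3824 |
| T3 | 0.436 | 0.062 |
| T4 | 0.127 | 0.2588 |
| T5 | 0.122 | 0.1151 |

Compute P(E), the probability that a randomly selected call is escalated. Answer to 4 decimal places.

0.1756

P(E) = P(E|T1)·P(T1) + P(E|T2)·P(T2) + P(E|T3)·P(T3) + P(E|T4)·P(T4) + P(E|T5)·P(T5)
      = 0.1281·0.074 + 0.3824·0.241 + 0.062·0.436 + 0.2588·0.127 + 0.1151·0.122
      = 0.0094794 + 0.0921584 + 0.027032 + 0.0328676 + 0.0140422 = 0.1755796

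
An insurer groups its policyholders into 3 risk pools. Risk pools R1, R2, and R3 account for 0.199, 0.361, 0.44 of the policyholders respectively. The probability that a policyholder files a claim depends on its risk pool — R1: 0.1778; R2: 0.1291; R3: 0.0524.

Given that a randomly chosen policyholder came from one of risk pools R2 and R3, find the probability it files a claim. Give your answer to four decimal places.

0.0870

Let S = {R2, R3}.
P(S) = 0.361 + 0.44 = 0.801.
P(C ∩ S) = 0.1291·0.361 + 0.0524·0.44 = 0.0466051 + 0.023056 = 0.0696611.
P(C | S) = 0.0696611 / 0.801 = 0.086968…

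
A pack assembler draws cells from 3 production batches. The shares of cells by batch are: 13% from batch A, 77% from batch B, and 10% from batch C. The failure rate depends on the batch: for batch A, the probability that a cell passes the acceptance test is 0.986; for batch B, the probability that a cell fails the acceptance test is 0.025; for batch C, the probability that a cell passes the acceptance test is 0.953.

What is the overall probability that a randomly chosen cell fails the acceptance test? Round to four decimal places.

P(F|A) = 1 − 0.986 = 0.014.
P(F|C) = 1 − 0.953 = 0.047.
By the law of total probability,
P(F) = P(F|A)·P(A) + P(F|B)·P(B) + P(F|C)·P(C)
      = 0.014·0.13 + 0.025·0.77 + 0.047·0.1
      = 0.00182 + 0.01925 + 0.0047 = 0.02577

P(F) ≈ 0.0258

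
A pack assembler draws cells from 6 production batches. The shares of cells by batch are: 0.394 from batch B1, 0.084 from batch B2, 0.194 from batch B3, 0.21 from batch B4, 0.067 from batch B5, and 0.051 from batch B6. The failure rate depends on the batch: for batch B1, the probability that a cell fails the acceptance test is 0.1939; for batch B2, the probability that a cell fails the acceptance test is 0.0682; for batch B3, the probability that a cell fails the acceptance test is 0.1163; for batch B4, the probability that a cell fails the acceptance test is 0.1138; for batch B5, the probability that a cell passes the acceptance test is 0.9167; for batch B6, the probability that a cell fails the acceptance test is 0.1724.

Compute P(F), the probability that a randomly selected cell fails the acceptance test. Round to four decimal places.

P(F|B5) = 1 − 0.9167 = 0.0833.
P(F) = P(F|B1)·P(B1) + P(F|B2)·P(B2) + P(F|B3)·P(B3) + P(F|B4)·P(B4) + P(F|B5)·P(B5) + P(F|B6)·P(B6)
      = 0.1939·0.394 + 0.0682·0.084 + 0.1163·0.194 + 0.1138·0.21 + 0.0833·0.067 + 0.1724·0.051
      = 0.0763966 + 0.0057288 + 0.0225622 + 0.023898 + 0.0055811 + 0.0087924 = 0.1429591

P(F) ≈ 0.1430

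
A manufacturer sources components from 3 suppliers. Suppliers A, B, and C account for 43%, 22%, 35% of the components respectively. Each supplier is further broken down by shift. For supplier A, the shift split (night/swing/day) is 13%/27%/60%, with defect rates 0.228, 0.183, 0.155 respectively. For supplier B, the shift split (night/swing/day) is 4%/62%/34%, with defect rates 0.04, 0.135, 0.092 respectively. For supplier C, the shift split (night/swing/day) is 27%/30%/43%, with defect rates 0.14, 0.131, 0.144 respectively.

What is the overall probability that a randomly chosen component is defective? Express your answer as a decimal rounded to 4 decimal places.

0.1483

P(D|A) = 0.13·0.228 + 0.27·0.183 + 0.6·0.155 = 0.02964 + 0.04941 + 0.093 = 0.17205
P(D|B) = 0.04·0.04 + 0.62·0.135 + 0.34·0.092 = 0.0016 + 0.0837 + 0.03128 = 0.11658
P(D|C) = 0.27·0.14 + 0.3·0.131 + 0.43·0.144 = 0.0378 + 0.0393 + 0.06192 = 0.13902
By total probability over the outer partition,
P(D) = 0.43·0.17205 + 0.22·0.11658 + 0.35·0.13902
      = 0.0739815 + 0.0256476 + 0.048657 = 0.1482861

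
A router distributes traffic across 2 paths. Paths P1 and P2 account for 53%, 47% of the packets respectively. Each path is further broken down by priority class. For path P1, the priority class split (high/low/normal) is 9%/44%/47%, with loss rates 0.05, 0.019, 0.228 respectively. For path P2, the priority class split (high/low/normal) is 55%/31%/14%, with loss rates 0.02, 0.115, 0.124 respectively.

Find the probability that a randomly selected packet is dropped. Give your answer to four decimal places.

P(L|P1) = 0.09·0.05 + 0.44·0.019 + 0.47·0.228 = 0.0045 + 0.00836 + 0.10716 = 0.12002
P(L|P2) = 0.55·0.02 + 0.31·0.115 + 0.14·0.124 = 0.011 + 0.03565 + 0.01736 = 0.06401
Then overall,
P(L) = 0.53·0.12002 + 0.47·0.06401
      = 0.0636106 + 0.0300847 = 0.0936953

0.0937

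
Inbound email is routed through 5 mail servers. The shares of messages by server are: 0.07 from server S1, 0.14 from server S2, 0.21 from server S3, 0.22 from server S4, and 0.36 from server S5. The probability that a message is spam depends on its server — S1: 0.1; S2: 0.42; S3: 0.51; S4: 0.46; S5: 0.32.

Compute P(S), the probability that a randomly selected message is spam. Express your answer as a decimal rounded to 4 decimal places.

0.3893

Summing over the partition,
P(S) = P(S|S1)·P(S1) + P(S|S2)·P(S2) + P(S|S3)·P(S3) + P(S|S4)·P(S4) + P(S|S5)·P(S5)
      = 0.1·0.07 + 0.42·0.14 + 0.51·0.21 + 0.46·0.22 + 0.32·0.36
      = 0.007 + 0.0588 + 0.1071 + 0.1012 + 0.1152 = 0.3893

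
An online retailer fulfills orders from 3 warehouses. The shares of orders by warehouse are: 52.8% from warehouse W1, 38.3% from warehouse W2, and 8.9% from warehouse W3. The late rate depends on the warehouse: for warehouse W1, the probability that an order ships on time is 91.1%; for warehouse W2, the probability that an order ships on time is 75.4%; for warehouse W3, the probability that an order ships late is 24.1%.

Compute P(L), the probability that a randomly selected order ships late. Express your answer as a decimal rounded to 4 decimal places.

P(L) ≈ 0.1627

P(L|W1) = 1 − 0.911 = 0.089.
P(L|W2) = 1 − 0.754 = 0.246.
Summing over the partition,
P(L) = P(L|W1)·P(W1) + P(L|W2)·P(W2) + P(L|W3)·P(W3)
      = 0.089·0.528 + 0.246·0.383 + 0.241·0.089
      = 0.046992 + 0.094218 + 0.021449 = 0.162659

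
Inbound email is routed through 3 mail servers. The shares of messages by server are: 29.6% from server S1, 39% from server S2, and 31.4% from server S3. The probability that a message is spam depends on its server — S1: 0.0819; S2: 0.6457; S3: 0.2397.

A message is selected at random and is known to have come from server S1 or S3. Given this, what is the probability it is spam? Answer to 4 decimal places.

0.1631

Let J = {S1, S3}.
P(J) = 0.296 + 0.314 = 0.61.
P(S ∩ J) = 0.0819·0.296 + 0.2397·0.314 = 0.0242424 + 0.0752658 = 0.0995082.
P(S | J) = 0.0995082 / 0.61 = 0.163128…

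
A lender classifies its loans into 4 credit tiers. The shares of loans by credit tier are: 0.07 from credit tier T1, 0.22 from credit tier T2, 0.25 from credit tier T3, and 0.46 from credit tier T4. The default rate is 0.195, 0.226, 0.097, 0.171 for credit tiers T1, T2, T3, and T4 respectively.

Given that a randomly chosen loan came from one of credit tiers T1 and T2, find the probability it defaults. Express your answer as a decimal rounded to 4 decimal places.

Let S = {T1, T2}.
P(S) = 0.07 + 0.22 = 0.29.
P(D ∩ S) = 0.195·0.07 + 0.226·0.22 = 0.01365 + 0.04972 = 0.06337.
P(D | S) = 0.06337 / 0.29 = 0.218517…

0.2185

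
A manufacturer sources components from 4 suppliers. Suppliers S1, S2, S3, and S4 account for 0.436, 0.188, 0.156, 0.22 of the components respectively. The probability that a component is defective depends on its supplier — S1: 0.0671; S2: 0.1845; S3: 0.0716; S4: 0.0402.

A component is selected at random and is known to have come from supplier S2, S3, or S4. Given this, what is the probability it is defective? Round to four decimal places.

0.0970

Let S = {S2, S3, S4}.
P(S) = 0.188 + 0.156 + 0.22 = 0.564.
P(D ∩ S) = 0.1845·0.188 + 0.0716·0.156 + 0.0402·0.22 = 0.034686 + 0.0111696 + 0.008844 = 0.0546996.
P(D | S) = 0.0546996 / 0.564 = 0.096985…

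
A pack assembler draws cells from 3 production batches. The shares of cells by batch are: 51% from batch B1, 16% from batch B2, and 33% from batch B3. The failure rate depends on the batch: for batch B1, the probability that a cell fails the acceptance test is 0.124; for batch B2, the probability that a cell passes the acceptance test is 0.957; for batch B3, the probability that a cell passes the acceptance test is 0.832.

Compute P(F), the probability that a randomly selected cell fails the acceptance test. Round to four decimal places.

P(F|B2) = 1 − 0.957 = 0.043.
P(F|B3) = 1 − 0.832 = 0.168.
Summing over the partition,
P(F) = P(F|B1)·P(B1) + P(F|B2)·P(B2) + P(F|B3)·P(B3)
      = 0.124·0.51 + 0.043·0.16 + 0.168·0.33
      = 0.06324 + 0.00688 + 0.05544 = 0.12556

P(F) ≈ 0.1256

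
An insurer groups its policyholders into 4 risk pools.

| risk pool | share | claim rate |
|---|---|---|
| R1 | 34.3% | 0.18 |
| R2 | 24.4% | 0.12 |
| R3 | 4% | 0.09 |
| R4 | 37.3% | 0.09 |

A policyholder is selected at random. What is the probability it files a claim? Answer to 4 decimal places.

0.1282

P(C) = P(C|R1)·P(R1) + P(C|R2)·P(R2) + P(C|R3)·P(R3) + P(C|R4)·P(R4)
      = 0.18·0.343 + 0.12·0.244 + 0.09·0.04 + 0.09·0.373
      = 0.06174 + 0.02928 + 0.0036 + 0.03357 = 0.12819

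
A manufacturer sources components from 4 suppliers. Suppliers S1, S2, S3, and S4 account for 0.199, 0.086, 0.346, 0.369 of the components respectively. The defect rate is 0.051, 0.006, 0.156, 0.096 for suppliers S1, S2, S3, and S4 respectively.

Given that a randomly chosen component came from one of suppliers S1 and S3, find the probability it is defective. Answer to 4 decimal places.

P(D|S) ≈ 0.1177

Let S = {S1, S3}.
P(S) = 0.199 + 0.346 = 0.545.
P(D ∩ S) = 0.051·0.199 + 0.156·0.346 = 0.010149 + 0.053976 = 0.064125.
P(D | S) = 0.064125 / 0.545 = 0.117661…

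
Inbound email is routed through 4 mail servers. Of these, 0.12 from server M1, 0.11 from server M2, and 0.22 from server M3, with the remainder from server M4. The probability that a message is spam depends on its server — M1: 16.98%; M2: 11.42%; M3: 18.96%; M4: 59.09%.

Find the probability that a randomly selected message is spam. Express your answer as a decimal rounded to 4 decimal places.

P(M4) = 1 − (0.12 + 0.11 + 0.22) = 0.55.
P(S) = P(S|M1)·P(M1) + P(S|M2)·P(M2) + P(S|M3)·P(M3) + P(S|M4)·P(M4)
      = 0.1698·0.12 + 0.1142·0.11 + 0.1896·0.22 + 0.5909·0.55
      = 0.020376 + 0.012562 + 0.041712 + 0.324995 = 0.399645

0.3996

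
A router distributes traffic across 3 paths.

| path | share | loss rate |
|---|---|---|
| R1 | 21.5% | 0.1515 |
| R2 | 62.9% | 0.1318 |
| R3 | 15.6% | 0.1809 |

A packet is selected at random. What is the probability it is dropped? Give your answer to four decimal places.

P(L) = P(L|R1)·P(R1) + P(L|R2)·P(R2) + P(L|R3)·P(R3)
      = 0.1515·0.215 + 0.1318·0.629 + 0.1809·0.156
      = 0.0325725 + 0.0829022 + 0.0282204 = 0.1436951

P(L) ≈ 0.1437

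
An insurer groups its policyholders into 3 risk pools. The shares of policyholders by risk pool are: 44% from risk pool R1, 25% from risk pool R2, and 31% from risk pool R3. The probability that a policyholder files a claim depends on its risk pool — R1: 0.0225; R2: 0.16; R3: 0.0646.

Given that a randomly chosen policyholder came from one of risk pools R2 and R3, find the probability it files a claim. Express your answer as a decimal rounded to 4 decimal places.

Let S = {R2, R3}.
P(S) = 0.25 + 0.31 = 0.56.
P(C ∩ S) = 0.16·0.25 + 0.0646·0.31 = 0.04 + 0.020026 = 0.060026.
P(C | S) = 0.060026 / 0.56 = 0.107189…

P(C|S) ≈ 0.1072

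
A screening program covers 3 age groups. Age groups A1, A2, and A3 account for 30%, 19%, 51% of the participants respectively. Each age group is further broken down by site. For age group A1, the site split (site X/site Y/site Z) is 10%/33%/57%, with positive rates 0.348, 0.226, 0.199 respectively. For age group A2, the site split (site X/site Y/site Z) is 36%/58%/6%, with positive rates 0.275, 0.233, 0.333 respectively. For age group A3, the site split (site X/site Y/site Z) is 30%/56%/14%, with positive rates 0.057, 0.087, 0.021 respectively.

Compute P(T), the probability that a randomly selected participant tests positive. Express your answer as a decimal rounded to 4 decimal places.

P(T) ≈ 0.1502

P(T|A1) = 0.1·0.348 + 0.33·0.226 + 0.57·0.199 = 0.0348 + 0.07458 + 0.11343 = 0.22281
P(T|A2) = 0.36·0.275 + 0.58·0.233 + 0.06·0.333 = 0.099 + 0.13514 + 0.01998 = 0.25412
P(T|A3) = 0.3·0.057 + 0.56·0.087 + 0.14·0.021 = 0.0171 + 0.04872 + 0.00294 = 0.06876
Then overall,
P(T) = 0.3·0.22281 + 0.19·0.25412 + 0.51·0.06876
      = 0.066843 + 0.0482828 + 0.0350676 = 0.1501934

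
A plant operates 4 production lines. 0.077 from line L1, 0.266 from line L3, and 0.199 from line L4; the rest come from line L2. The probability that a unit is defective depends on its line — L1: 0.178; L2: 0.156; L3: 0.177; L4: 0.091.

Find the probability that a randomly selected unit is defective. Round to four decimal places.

P(D) ≈ 0.1503

P(L2) = 1 − (0.077 + 0.266 + 0.199) = 0.458.
Summing over the partition,
P(D) = P(D|L1)·P(L1) + P(D|L2)·P(L2) + P(D|L3)·P(L3) + P(D|L4)·P(L4)
      = 0.178·0.077 + 0.156·0.458 + 0.177·0.266 + 0.091·0.199
      = 0.013706 + 0.071448 + 0.047082 + 0.018109 = 0.150345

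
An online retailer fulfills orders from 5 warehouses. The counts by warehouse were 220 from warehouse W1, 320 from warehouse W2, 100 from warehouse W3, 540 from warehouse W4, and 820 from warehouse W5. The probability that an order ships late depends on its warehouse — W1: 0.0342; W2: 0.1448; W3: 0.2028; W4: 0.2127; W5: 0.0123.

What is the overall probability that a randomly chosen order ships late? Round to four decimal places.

0.0995

Total: 220 + 320 + 100 + 540 + 820 = 2000.
P(W1) = 220/2000 = 0.11. P(W2) = 320/2000 = 0.16. P(W3) = 100/2000 = 0.05. P(W4) = 540/2000 = 0.27. P(W5) = 820/2000 = 0.41.
P(L) = P(L|W1)·P(W1) + P(L|W2)·P(W2) + P(L|W3)·P(W3) + P(L|W4)·P(W4) + P(L|W5)·P(W5)
      = 0.0342·0.11 + 0.1448·0.16 + 0.2028·0.05 + 0.2127·0.27 + 0.0123·0.41
      = 0.003762 + 0.023168 + 0.01014 + 0.057429 + 0.005043 = 0.099542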